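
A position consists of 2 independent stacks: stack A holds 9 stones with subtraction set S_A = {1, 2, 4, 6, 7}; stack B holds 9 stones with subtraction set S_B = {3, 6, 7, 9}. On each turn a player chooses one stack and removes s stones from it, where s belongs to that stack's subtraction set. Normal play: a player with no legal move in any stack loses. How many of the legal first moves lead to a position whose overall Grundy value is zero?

1

Stack A, S = {1, 2, 4, 6, 7}:
G(0) = 0
G(1) = mex{0} = 1
G(2) = mex{1,0} = 2
G(3) = mex{2,1} = 0
G(4) = mex{0,2,0} = 1
G(5) = mex{1,0,1} = 2
G(6) = mex{2,1,2,0} = 3
G(7) = mex{3,2,0,1,0} = 4
G(8) = mex{4,3,1,2,1} = 0
G(9) = mex{0,4,2,0,2} = 1
G_A(9) = 1.
Stack B, S = {3, 6, 7, 9}:
G(0) = 0
G(1) = mex{} = 0
G(2) = mex{} = 0
G(3) = mex{0} = 1
G(4) = mex{0} = 1
G(5) = mex{0} = 1
G(6) = mex{1,0} = 2
G(7) = mex{1,0,0} = 2
G(8) = mex{1,0,0} = 2
G(9) = mex{2,1,0,0} = 3
G_B(9) = 3.
Combined Grundy value = 1 ⊕ 3 = 2.
A winning move leaves total XOR = 0, i.e. changes one component's Grundy value g to g ⊕ X where X is the current total.
Stack A: need g' = 1⊕2 = 3. Options: 9−1→G=0, 9−2→G=4, 9−4→G=2, 9−6→G=0, 9−7→G=2. Hits: 0.
Stack B: need g' = 3⊕2 = 1. Options: 9−3→G=2, 9−6→G=1, 9−7→G=0, 9−9→G=0. Hits: 1.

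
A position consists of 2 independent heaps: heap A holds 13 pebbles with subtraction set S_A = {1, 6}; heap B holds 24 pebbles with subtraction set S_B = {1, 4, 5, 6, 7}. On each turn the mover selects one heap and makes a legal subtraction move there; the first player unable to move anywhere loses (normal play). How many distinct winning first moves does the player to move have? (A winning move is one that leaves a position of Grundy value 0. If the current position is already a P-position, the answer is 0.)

0

Heap A, S = {1, 6}:
n :  0  1  2  3  4  5  6  7  8  9 10 11 12 13
G :  0  1  0  1  0  1  2  0  1  0  1  0  1  2
G_A(13) = 2.
Heap B, S = {1, 4, 5, 6, 7}:
n :  0  1  2  3  4  5  6  7  8  9 10 11 12 13 14 15 16 17 18 19 20 21 22 23 24
G :  0  1  0  1  2  3  2  3  4  5  0  1  0  1  2  3  2  3  4  5  0  1  0  1  2
G_B(24) = 2.
Combined Grundy value = 2 ⊕ 2 = 0.
A winning move leaves total XOR = 0, i.e. changes one component's Grundy value g to g ⊕ X where X is the current total.
Heap A: target g' = 2⊕0 = 2, but every legal move changes the Grundy value (mex property), so 0 moves.
Heap B: target g' = 2⊕0 = 2, but every legal move changes the Grundy value (mex property), so 0 moves.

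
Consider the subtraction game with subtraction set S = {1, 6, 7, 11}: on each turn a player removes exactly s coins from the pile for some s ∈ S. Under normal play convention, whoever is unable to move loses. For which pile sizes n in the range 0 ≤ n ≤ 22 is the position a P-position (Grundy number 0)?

n :  0  1  2  3  4  5  6  7  8  9 10 11 12 13 14 15 16 17 18 19 20 21 22
G :  0  1  0  1  0  1  2  3  2  3  2  3  0  1  0  1  0  1  2  3  2  3  2
P-positions are exactly the n with G(n) = 0.

0, 2, 4, 12, 14, 16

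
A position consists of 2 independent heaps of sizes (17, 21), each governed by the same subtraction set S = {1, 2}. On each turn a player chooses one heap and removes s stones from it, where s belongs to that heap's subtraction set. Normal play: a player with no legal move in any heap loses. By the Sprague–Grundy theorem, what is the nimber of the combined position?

2

All heaps use S = {1, 2}:
n :  0  1  2  3  4  5  6  7  8  9 10 11 12 13 14 15 16 17 18 19 20 21
G :  0  1  2  0  1  2  0  1  2  0  1  2  0  1  2  0  1  2  0  1  2  0
Heap A: G(17) = 2.
Heap B: G(21) = 0.
Combined Grundy value = 2 ⊕ 0 = 2.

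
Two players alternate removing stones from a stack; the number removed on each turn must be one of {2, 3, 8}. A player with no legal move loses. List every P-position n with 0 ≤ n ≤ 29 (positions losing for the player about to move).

0, 1, 5, 6, 10, 11, 15, 16, 20, 21, 25, 26

G(0) = 0
G(1) = mex{} = 0
G(2) = mex{0} = 1
G(3) = mex{0,0} = 1
G(4) = mex{1,0} = 2
G(5) = mex{1,1} = 0
G(6) = mex{2,1} = 0
G(7) = mex{0,2} = 1
G(8) = mex{0,0,0} = 1
G(9) = mex{1,0,0} = 2
G(10) = mex{1,1,1} = 0
G(11) = mex{2,1,1} = 0
G(12) = mex{0,2,2} = 1
G(13) = mex{0,0,0} = 1
G(14) = mex{1,0,0} = 2
G(15) = mex{1,1,1} = 0
G(16) = mex{2,1,1} = 0
G(17) = mex{0,2,2} = 1
G(18) = mex{0,0,0} = 1
G(19) = mex{1,0,0} = 2
G(20) = mex{1,1,1} = 0
G(21) = mex{2,1,1} = 0
G(22) = mex{0,2,2} = 1
G(23) = mex{0,0,0} = 1
G(24) = mex{1,0,0} = 2
G(25) = mex{1,1,1} = 0
G(26) = mex{2,1,1} = 0
G(27) = mex{0,2,2} = 1
G(28) = mex{0,0,0} = 1
G(29) = mex{1,0,0} = 2
P-positions are exactly the n with G(n) = 0.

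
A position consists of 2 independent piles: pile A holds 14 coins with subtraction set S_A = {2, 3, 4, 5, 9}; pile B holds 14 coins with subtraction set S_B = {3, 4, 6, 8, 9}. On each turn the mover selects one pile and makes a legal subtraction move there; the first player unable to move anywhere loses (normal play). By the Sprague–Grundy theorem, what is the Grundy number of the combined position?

Pile A, S = {2, 3, 4, 5, 9}:
n :  0  1  2  3  4  5  6  7  8  9 10 11 12 13 14
G :  0  0  1  1  2  2  3  0  0  1  1  2  2  3  0
G_A(14) = 0.
Pile B, S = {3, 4, 6, 8, 9}:
n :  0  1  2  3  4  5  6  7  8  9 10 11 12 13 14
G :  0  0  0  1  1  1  2  2  2  3  3  3  0  0  0
G_B(14) = 0.
Combined Grundy value = 0 ⊕ 0 = 0.

0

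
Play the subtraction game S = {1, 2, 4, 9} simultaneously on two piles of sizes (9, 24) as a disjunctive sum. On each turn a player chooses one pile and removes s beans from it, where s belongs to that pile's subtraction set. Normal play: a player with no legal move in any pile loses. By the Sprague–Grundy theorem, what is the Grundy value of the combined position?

All piles use S = {1, 2, 4, 9}:
n :  0  1  2  3  4  5  6  7  8  9 10 11 12 13 14 15 16 17 18 19 20 21 22 23 24
G :  0  1  2  0  1  2  0  1  2  3  4  0  1  2  0  1  2  0  1  2  3  4  0  1  2
Pile A: G(9) = 3.
Pile B: G(24) = 2.
Combined Grundy value = 3 ⊕ 2 = 1.

1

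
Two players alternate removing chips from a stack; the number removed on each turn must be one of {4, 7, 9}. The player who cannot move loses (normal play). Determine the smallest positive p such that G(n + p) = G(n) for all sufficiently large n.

G(0) = 0
G(1) = mex{} = 0
G(2) = mex{} = 0
G(3) = mex{} = 0
G(4) = mex{0} = 1
G(5) = mex{0} = 1
G(6) = mex{0} = 1
G(7) = mex{0,0} = 1
G(8) = mex{1,0} = 2
G(9) = mex{1,0,0} = 2
G(10) = mex{1,0,0} = 2
G(11) = mex{1,1,0} = 2
G(12) = mex{2,1,0} = 3
G(13) = mex{2,1,1} = 0
G(14) = mex{2,1,1} = 0
G(15) = mex{2,2,1} = 0
G(16) = mex{3,2,1} = 0
G(17) = mex{0,2,2} = 1
G(18) = mex{0,2,2} = 1
G(19) = mex{0,3,2} = 1
G(20) = mex{0,0,2} = 1
G(21) = mex{1,0,3} = 2
G(22) = mex{1,0,0} = 2
G(23) = mex{1,0,0} = 2
G(24) = mex{1,1,0} = 2
G(25) = mex{2,1,0} = 3
G(26) = mex{2,1,1} = 0
G(27) = mex{2,1,1} = 0
G(n+13) = G(n) holds for n = 0,…,8 (a full window of length max(S) = 9), so the sequence is purely periodic with period 13.

13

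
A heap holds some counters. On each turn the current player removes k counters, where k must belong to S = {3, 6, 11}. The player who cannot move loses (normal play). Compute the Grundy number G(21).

n :  0  1  2  3  4  5  6  7  8  9 10 11 12 13 14 15 16 17 18 19 20 21
G :  0  0  0  1  1  1  2  2  2  0  0  3  1  1  0  2  2  1  0  0  2  1

1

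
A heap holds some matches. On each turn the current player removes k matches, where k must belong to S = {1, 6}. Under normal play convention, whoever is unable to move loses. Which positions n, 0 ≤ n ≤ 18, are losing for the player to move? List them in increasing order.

0, 2, 4, 7, 9, 11, 14, 16, 18

n :  0  1  2  3  4  5  6  7  8  9 10 11 12 13 14 15 16 17 18
G :  0  1  0  1  0  1  2  0  1  0  1  0  1  2  0  1  0  1  0
P-positions are exactly the n with G(n) = 0.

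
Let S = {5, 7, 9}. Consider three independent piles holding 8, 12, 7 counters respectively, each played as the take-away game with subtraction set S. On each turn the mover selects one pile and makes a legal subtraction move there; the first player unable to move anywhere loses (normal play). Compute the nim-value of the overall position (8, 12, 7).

All piles use S = {5, 7, 9}:
n :  0  1  2  3  4  5  6  7  8  9 10 11 12
G :  0  0  0  0  0  1  1  1  1  1  2  2  2
Pile A: G(8) = 1.
Pile B: G(12) = 2.
Pile C: G(7) = 1.
Combined Grundy value = 1 ⊕ 2 ⊕ 1 = 2.

2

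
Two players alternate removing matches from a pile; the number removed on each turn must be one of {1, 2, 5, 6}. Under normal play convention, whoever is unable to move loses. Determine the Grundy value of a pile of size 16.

n :  0  1  2  3  4  5  6  7  8  9 10 11 12 13 14 15 16
G :  0  1  2  0  1  2  3  0  1  2  0  1  2  3  0  1  2

2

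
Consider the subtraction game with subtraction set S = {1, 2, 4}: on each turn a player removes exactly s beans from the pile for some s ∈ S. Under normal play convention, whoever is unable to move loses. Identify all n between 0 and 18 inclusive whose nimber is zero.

n :  0  1  2  3  4  5  6  7  8  9 10 11 12 13 14 15 16 17 18
G :  0  1  2  0  1  2  0  1  2  0  1  2  0  1  2  0  1  2  0
P-positions are exactly the n with G(n) = 0.

0, 3, 6, 9, 12, 15, 18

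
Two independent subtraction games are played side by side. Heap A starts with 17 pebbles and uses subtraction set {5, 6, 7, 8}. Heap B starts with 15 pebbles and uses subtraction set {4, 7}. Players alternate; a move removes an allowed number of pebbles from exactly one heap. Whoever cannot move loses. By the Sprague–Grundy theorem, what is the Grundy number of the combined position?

1

Heap A, S = {5, 6, 7, 8}:
G(0) = 0
G(1) = mex{} = 0
G(2) = mex{} = 0
G(3) = mex{} = 0
G(4) = mex{} = 0
G(5) = mex{0} = 1
G(6) = mex{0,0} = 1
G(7) = mex{0,0,0} = 1
G(8) = mex{0,0,0,0} = 1
G(9) = mex{0,0,0,0} = 1
G(10) = mex{1,0,0,0} = 2
G(11) = mex{1,1,0,0} = 2
G(12) = mex{1,1,1,0} = 2
G(13) = mex{1,1,1,1} = 0
G(14) = mex{1,1,1,1} = 0
G(15) = mex{2,1,1,1} = 0
G(16) = mex{2,2,1,1} = 0
G(17) = mex{2,2,2,1} = 0
G_A(17) = 0.
Heap B, S = {4, 7}:
G(0) = 0
G(1) = mex{} = 0
G(2) = mex{} = 0
G(3) = mex{} = 0
G(4) = mex{0} = 1
G(5) = mex{0} = 1
G(6) = mex{0} = 1
G(7) = mex{0,0} = 1
G(8) = mex{1,0} = 2
G(9) = mex{1,0} = 2
G(10) = mex{1,0} = 2
G(11) = mex{1,1} = 0
G(12) = mex{2,1} = 0
G(13) = mex{2,1} = 0
G(14) = mex{2,1} = 0
G(15) = mex{0,2} = 1
G_B(15) = 1.
Combined Grundy value = 0 ⊕ 1 = 1.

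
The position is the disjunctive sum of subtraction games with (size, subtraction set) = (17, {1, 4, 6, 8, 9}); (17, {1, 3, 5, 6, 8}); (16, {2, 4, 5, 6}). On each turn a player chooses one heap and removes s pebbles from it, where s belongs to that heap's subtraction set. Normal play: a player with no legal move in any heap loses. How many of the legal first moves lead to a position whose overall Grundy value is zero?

Heap A, S = {1, 4, 6, 8, 9}:
G(0) = 0
G(1) = mex{0} = 1
G(2) = mex{1} = 0
G(3) = mex{0} = 1
G(4) = mex{1,0} = 2
G(5) = mex{2,1} = 0
G(6) = mex{0,0,0} = 1
G(7) = mex{1,1,1} = 0
G(8) = mex{0,2,0,0} = 1
G(9) = mex{1,0,1,1,0} = 2
G(10) = mex{2,1,2,0,1} = 3
G(11) = mex{3,0,0,1,0} = 2
G(12) = mex{2,1,1,2,1} = 0
G(13) = mex{0,2,0,0,2} = 1
G(14) = mex{1,3,1,1,0} = 2
G(15) = mex{2,2,2,0,1} = 3
G(16) = mex{3,0,3,1,0} = 2
G(17) = mex{2,1,2,2,1} = 0
G_A(17) = 0.
Heap B, S = {1, 3, 5, 6, 8}:
n :  0  1  2  3  4  5  6  7  8  9 10 11 12 13 14 15 16 17
G :  0  1  0  1  0  1  2  3  2  3  2  0  1  0  1  0  1  2
G_B(17) = 2.
Heap C, S = {2, 4, 5, 6}:
n :  0  1  2  3  4  5  6  7  8  9 10 11 12 13 14 15 16
G :  0  0  1  1  2  2  3  3  0  0  1  1  2  2  3  3  0
G_C(16) = 0.
Combined Grundy value = 0 ⊕ 2 ⊕ 0 = 2.
A winning move leaves total XOR = 0, i.e. changes one component's Grundy value g to g ⊕ X where X is the current total.
Heap A: need g' = 0⊕2 = 2. Options: 17−1→G=2, 17−4→G=1, 17−6→G=2, 17−8→G=2, 17−9→G=1. Hits: 3.
Heap B: need g' = 2⊕2 = 0. Options: 17−1→G=1, 17−3→G=1, 17−5→G=1, 17−6→G=0, 17−8→G=3. Hits: 1.
Heap C: need g' = 0⊕2 = 2. Options: 16−2→G=3, 16−4→G=2, 16−5→G=1, 16−6→G=1. Hits: 1.

5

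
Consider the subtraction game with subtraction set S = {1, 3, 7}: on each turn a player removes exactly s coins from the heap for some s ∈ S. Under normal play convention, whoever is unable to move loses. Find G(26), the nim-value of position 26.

G(0) = 0
G(1) = mex{0} = 1
G(2) = mex{1} = 0
G(3) = mex{0,0} = 1
G(4) = mex{1,1} = 0
G(5) = mex{0,0} = 1
G(6) = mex{1,1} = 0
G(7) = mex{0,0,0} = 1
G(8) = mex{1,1,1} = 0
G(9) = mex{0,0,0} = 1
G(10) = mex{1,1,1} = 0
G(11) = mex{0,0,0} = 1
G(12) = mex{1,1,1} = 0
G(13) = mex{0,0,0} = 1
G(14) = mex{1,1,1} = 0
G(15) = mex{0,0,0} = 1
G(16) = mex{1,1,1} = 0
G(17) = mex{0,0,0} = 1
G(18) = mex{1,1,1} = 0
G(19) = mex{0,0,0} = 1
G(20) = mex{1,1,1} = 0
G(21) = mex{0,0,0} = 1
G(22) = mex{1,1,1} = 0
G(23) = mex{0,0,0} = 1
G(24) = mex{1,1,1} = 0
G(25) = mex{0,0,0} = 1
G(26) = mex{1,1,1} = 0

0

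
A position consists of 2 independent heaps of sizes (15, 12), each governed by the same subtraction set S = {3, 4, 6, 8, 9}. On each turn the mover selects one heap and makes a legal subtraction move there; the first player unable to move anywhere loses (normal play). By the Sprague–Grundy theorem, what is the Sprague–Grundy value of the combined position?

All heaps use S = {3, 4, 6, 8, 9}:
n :  0  1  2  3  4  5  6  7  8  9 10 11 12 13 14 15
G :  0  0  0  1  1  1  2  2  2  3  3  3  0  0  0  1
Heap A: G(15) = 1.
Heap B: G(12) = 0.
Combined Grundy value = 1 ⊕ 0 = 1.

1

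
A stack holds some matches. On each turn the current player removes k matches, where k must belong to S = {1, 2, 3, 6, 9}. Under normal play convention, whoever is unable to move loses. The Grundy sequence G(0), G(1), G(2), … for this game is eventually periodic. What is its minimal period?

4

n :  0  1  2  3  4  5  6  7  8  9 10 11 12 13 14
G :  0  1  2  3  0  1  2  3  0  1  2  3  0  1  2
G(n+4) = G(n) holds for n = 0,…,8 (a full window of length max(S) = 9), so the sequence is purely periodic with period 4.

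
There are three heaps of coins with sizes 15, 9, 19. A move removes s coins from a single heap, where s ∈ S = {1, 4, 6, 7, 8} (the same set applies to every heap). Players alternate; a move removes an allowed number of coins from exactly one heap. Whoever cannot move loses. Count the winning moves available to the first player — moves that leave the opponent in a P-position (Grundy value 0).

All heaps use S = {1, 4, 6, 7, 8}:
n :  0  1  2  3  4  5  6  7  8  9 10 11 12 13 14 15 16 17 18 19
G :  0  1  0  1  2  0  1  2  3  2  3  4  5  3  0  1  0  1  2  0
Heap A: G(15) = 1.
Heap B: G(9) = 2.
Heap C: G(19) = 0.
Combined Grundy value = 1 ⊕ 2 ⊕ 0 = 3.
A winning move leaves total XOR = 0, i.e. changes one component's Grundy value g to g ⊕ X where X is the current total.
Heap A: need g' = 1⊕3 = 2. Options: 15−1→G=0, 15−4→G=4, 15−6→G=2, 15−7→G=3, 15−8→G=2. Hits: 2.
Heap B: need g' = 2⊕3 = 1. Options: 9−1→G=3, 9−4→G=0, 9−6→G=1, 9−7→G=0, 9−8→G=1. Hits: 2.
Heap C: need g' = 0⊕3 = 3. Options: 19−1→G=2, 19−4→G=1, 19−6→G=3, 19−7→G=5, 19−8→G=4. Hits: 1.

5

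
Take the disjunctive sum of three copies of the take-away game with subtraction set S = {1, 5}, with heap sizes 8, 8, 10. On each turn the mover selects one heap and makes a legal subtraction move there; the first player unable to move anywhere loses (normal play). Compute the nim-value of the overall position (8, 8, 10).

All heaps use S = {1, 5}:
n :  0  1  2  3  4  5  6  7  8  9 10
G :  0  1  0  1  0  1  0  1  0  1  0
Heap A: G(8) = 0.
Heap B: G(8) = 0.
Heap C: G(10) = 0.
Combined Grundy value = 0 ⊕ 0 ⊕ 0 = 0.

0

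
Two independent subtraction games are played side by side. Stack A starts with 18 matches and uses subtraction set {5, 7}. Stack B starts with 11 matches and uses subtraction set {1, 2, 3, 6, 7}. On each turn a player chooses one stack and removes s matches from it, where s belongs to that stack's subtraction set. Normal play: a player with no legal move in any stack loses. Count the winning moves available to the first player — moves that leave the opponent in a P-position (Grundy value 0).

Stack A, S = {5, 7}:
n :  0  1  2  3  4  5  6  7  8  9 10 11 12 13 14 15 16 17 18
G :  0  0  0  0  0  1  1  1  1  1  2  2  0  0  0  0  0  1  1
G_A(18) = 1.
Stack B, S = {1, 2, 3, 6, 7}:
G(0) = 0
G(1) = mex{0} = 1
G(2) = mex{1,0} = 2
G(3) = mex{2,1,0} = 3
G(4) = mex{3,2,1} = 0
G(5) = mex{0,3,2} = 1
G(6) = mex{1,0,3,0} = 2
G(7) = mex{2,1,0,1,0} = 3
G(8) = mex{3,2,1,2,1} = 0
G(9) = mex{0,3,2,3,2} = 1
G(10) = mex{1,0,3,0,3} = 2
G(11) = mex{2,1,0,1,0} = 3
G_B(11) = 3.
Combined Grundy value = 1 ⊕ 3 = 2.
A winning move leaves total XOR = 0, i.e. changes one component's Grundy value g to g ⊕ X where X is the current total.
Stack A: need g' = 1⊕2 = 3. Options: 18−5→G=0, 18−7→G=2. Hits: 0.
Stack B: need g' = 3⊕2 = 1. Options: 11−1→G=2, 11−2→G=1, 11−3→G=0, 11−6→G=1, 11−7→G=0. Hits: 2.

2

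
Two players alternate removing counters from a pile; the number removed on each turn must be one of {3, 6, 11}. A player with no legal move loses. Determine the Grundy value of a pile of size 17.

1

G(0) = 0
G(1) = mex{} = 0
G(2) = mex{} = 0
G(3) = mex{0} = 1
G(4) = mex{0} = 1
G(5) = mex{0} = 1
G(6) = mex{1,0} = 2
G(7) = mex{1,0} = 2
G(8) = mex{1,0} = 2
G(9) = mex{2,1} = 0
G(10) = mex{2,1} = 0
G(11) = mex{2,1,0} = 3
G(12) = mex{0,2,0} = 1
G(13) = mex{0,2,0} = 1
G(14) = mex{3,2,1} = 0
G(15) = mex{1,0,1} = 2
G(16) = mex{1,0,1} = 2
G(17) = mex{0,3,2} = 1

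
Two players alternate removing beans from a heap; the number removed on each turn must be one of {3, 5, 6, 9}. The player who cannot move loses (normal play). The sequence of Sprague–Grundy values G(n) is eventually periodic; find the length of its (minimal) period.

n :  0  1  2  3  4  5  6  7  8  9 10 11 12 13 14 15 16 17 18 19 20 21 22 23 24 25
G :  0  0  0  1  1  1  2  2  2  3  3  3  0  0  0  1  1  1  2  2  2  3  3  3  0  0
G(n+12) = G(n) holds for n = 0,…,8 (a full window of length max(S) = 9), so the sequence is purely periodic with period 12.

12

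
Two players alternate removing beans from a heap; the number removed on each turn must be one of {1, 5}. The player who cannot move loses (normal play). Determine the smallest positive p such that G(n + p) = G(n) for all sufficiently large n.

n :  0  1  2  3  4  5  6  7  8  9 10 11 12 13 14
G :  0  1  0  1  0  1  0  1  0  1  0  1  0  1  0
G(n+2) = G(n) holds for n = 0,…,4 (a full window of length max(S) = 5), so the sequence is purely periodic with period 2.

2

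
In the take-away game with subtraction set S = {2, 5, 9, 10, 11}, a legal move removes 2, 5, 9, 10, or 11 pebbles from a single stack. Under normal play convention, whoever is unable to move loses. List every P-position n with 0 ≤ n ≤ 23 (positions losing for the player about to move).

0, 1, 4, 7, 8, 20, 21

n :  0  1  2  3  4  5  6  7  8  9 10 11 12 13 14 15 16 17 18 19 20 21 22 23
G :  0  0  1  1  0  2  1  0  0  1  1  2  2  3  3  4  4  3  2  2  0  0  1  1
P-positions are exactly the n with G(n) = 0.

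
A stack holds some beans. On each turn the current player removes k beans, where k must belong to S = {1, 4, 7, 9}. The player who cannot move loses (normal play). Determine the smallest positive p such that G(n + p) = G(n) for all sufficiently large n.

n :  0  1  2  3  4  5  6  7  8  9 10 11 12 13 14 15 16 17 18
G :  0  1  0  1  2  0  1  2  0  1  0  1  2  0  1  2  0  1  0
G(n+8) = G(n) holds for n = 0,…,8 (a full window of length max(S) = 9), so the sequence is purely periodic with period 8.

8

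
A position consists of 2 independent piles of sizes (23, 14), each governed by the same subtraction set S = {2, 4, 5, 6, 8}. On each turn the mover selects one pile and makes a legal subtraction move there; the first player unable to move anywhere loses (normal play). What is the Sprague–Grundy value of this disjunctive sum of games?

All piles use S = {2, 4, 5, 6, 8}:
G(0) = 0
G(1) = mex{} = 0
G(2) = mex{0} = 1
G(3) = mex{0} = 1
G(4) = mex{1,0} = 2
G(5) = mex{1,0,0} = 2
G(6) = mex{2,1,0,0} = 3
G(7) = mex{2,1,1,0} = 3
G(8) = mex{3,2,1,1,0} = 4
G(9) = mex{3,2,2,1,0} = 4
G(10) = mex{4,3,2,2,1} = 0
G(11) = mex{4,3,3,2,1} = 0
G(12) = mex{0,4,3,3,2} = 1
G(13) = mex{0,4,4,3,2} = 1
G(14) = mex{1,0,4,4,3} = 2
G(15) = mex{1,0,0,4,3} = 2
G(16) = mex{2,1,0,0,4} = 3
G(17) = mex{2,1,1,0,4} = 3
G(18) = mex{3,2,1,1,0} = 4
G(19) = mex{3,2,2,1,0} = 4
G(20) = mex{4,3,2,2,1} = 0
G(21) = mex{4,3,3,2,1} = 0
G(22) = mex{0,4,3,3,2} = 1
G(23) = mex{0,4,4,3,2} = 1
Pile A: G(23) = 1.
Pile B: G(14) = 2.
Combined Grundy value = 1 ⊕ 2 = 3.

3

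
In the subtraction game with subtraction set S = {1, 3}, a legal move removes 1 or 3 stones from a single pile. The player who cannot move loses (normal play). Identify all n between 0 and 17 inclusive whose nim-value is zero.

0, 2, 4, 6, 8, 10, 12, 14, 16

G(0) = 0
G(1) = mex{0} = 1
G(2) = mex{1} = 0
G(3) = mex{0,0} = 1
G(4) = mex{1,1} = 0
G(5) = mex{0,0} = 1
G(6) = mex{1,1} = 0
G(7) = mex{0,0} = 1
G(8) = mex{1,1} = 0
G(9) = mex{0,0} = 1
G(10) = mex{1,1} = 0
G(11) = mex{0,0} = 1
G(12) = mex{1,1} = 0
G(13) = mex{0,0} = 1
G(14) = mex{1,1} = 0
G(15) = mex{0,0} = 1
G(16) = mex{1,1} = 0
G(17) = mex{0,0} = 1
P-positions are exactly the n with G(n) = 0.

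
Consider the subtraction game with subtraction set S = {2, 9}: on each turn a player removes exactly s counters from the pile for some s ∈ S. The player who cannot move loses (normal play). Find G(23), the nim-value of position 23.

n :  0  1  2  3  4  5  6  7  8  9 10 11 12 13 14 15 16 17 18 19 20 21 22 23
G :  0  0  1  1  0  0  1  1  0  2  1  0  0  1  1  0  0  1  1  0  2  1  0  0

0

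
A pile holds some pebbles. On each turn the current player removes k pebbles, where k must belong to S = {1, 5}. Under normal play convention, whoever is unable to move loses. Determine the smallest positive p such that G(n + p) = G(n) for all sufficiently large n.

2

n :  0  1  2  3  4  5  6  7  8  9 10 11 12 13 14
G :  0  1  0  1  0  1  0  1  0  1  0  1  0  1  0
G(n+2) = G(n) holds for n = 0,…,4 (a full window of length max(S) = 5), so the sequence is purely periodic with period 2.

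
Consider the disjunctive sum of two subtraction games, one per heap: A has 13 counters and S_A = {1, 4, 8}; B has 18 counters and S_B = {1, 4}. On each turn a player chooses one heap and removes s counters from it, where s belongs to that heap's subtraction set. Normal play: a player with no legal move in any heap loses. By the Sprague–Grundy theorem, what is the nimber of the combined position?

Heap A, S = {1, 4, 8}:
n :  0  1  2  3  4  5  6  7  8  9 10 11 12 13
G :  0  1  0  1  2  0  1  0  1  2  3  2  0  1
G_A(13) = 1.
Heap B, S = {1, 4}:
n :  0  1  2  3  4  5  6  7  8  9 10 11 12 13 14 15 16 17 18
G :  0  1  0  1  2  0  1  0  1  2  0  1  0  1  2  0  1  0  1
G_B(18) = 1.
Combined Grundy value = 1 ⊕ 1 = 0.

0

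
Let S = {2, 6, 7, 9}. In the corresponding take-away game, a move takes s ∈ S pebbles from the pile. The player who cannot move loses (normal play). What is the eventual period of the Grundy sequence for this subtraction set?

n :  0  1  2  3  4  5  6  7  8  9 10 11 12 13 14 15 16 17 18 19 20 21 22 23 24 25 26 27 28 29 30 31
G :  0  0  1  1  0  0  1  1  2  2  3  3  2  2  3  0  0  1  1  0  0  1  1  2  2  3  3  2  2  3  0  0
G(n+15) = G(n) holds for n = 0,…,8 (a full window of length max(S) = 9), so the sequence is purely periodic with period 15.

15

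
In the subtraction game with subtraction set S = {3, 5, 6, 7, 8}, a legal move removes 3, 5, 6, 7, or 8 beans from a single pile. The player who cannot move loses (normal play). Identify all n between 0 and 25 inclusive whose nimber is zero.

G(0) = 0
G(1) = mex{} = 0
G(2) = mex{} = 0
G(3) = mex{0} = 1
G(4) = mex{0} = 1
G(5) = mex{0,0} = 1
G(6) = mex{1,0,0} = 2
G(7) = mex{1,0,0,0} = 2
G(8) = mex{1,1,0,0,0} = 2
G(9) = mex{2,1,1,0,0} = 3
G(10) = mex{2,1,1,1,0} = 3
G(11) = mex{2,2,1,1,1} = 0
G(12) = mex{3,2,2,1,1} = 0
G(13) = mex{3,2,2,2,1} = 0
G(14) = mex{0,3,2,2,2} = 1
G(15) = mex{0,3,3,2,2} = 1
G(16) = mex{0,0,3,3,2} = 1
G(17) = mex{1,0,0,3,3} = 2
G(18) = mex{1,0,0,0,3} = 2
G(19) = mex{1,1,0,0,0} = 2
G(20) = mex{2,1,1,0,0} = 3
G(21) = mex{2,1,1,1,0} = 3
G(22) = mex{2,2,1,1,1} = 0
G(23) = mex{3,2,2,1,1} = 0
G(24) = mex{3,2,2,2,1} = 0
G(25) = mex{0,3,2,2,2} = 1
P-positions are exactly the n with G(n) = 0.

0, 1, 2, 11, 12, 13, 22, 23, 24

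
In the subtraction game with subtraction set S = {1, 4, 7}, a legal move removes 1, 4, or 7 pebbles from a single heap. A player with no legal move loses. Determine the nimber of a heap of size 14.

G(0) = 0
G(1) = mex{0} = 1
G(2) = mex{1} = 0
G(3) = mex{0} = 1
G(4) = mex{1,0} = 2
G(5) = mex{2,1} = 0
G(6) = mex{0,0} = 1
G(7) = mex{1,1,0} = 2
G(8) = mex{2,2,1} = 0
G(9) = mex{0,0,0} = 1
G(10) = mex{1,1,1} = 0
G(11) = mex{0,2,2} = 1
G(12) = mex{1,0,0} = 2
G(13) = mex{2,1,1} = 0
G(14) = mex{0,0,2} = 1

1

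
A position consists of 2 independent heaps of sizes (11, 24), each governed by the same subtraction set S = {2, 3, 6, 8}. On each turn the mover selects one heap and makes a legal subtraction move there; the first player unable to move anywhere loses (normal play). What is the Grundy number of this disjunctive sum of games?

All heaps use S = {2, 3, 6, 8}:
n :  0  1  2  3  4  5  6  7  8  9 10 11 12 13 14 15 16 17 18 19 20 21 22 23 24
G :  0  0  1  1  2  0  3  1  2  2  0  3  1  2  0  0  1  1  2  0  3  1  2  2  0
Heap A: G(11) = 3.
Heap B: G(24) = 0.
Combined Grundy value = 3 ⊕ 0 = 3.

3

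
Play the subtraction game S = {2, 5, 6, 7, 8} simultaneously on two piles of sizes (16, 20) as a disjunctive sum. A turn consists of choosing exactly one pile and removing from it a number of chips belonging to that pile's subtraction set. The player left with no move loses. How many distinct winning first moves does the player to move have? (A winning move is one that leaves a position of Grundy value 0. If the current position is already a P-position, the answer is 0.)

3

All piles use S = {2, 5, 6, 7, 8}:
G(0) = 0
G(1) = mex{} = 0
G(2) = mex{0} = 1
G(3) = mex{0} = 1
G(4) = mex{1} = 0
G(5) = mex{1,0} = 2
G(6) = mex{0,0,0} = 1
G(7) = mex{2,1,0,0} = 3
G(8) = mex{1,1,1,0,0} = 2
G(9) = mex{3,0,1,1,0} = 2
G(10) = mex{2,2,0,1,1} = 3
G(11) = mex{2,1,2,0,1} = 3
G(12) = mex{3,3,1,2,0} = 4
G(13) = mex{3,2,3,1,2} = 0
G(14) = mex{4,2,2,3,1} = 0
G(15) = mex{0,3,2,2,3} = 1
G(16) = mex{0,3,3,2,2} = 1
G(17) = mex{1,4,3,3,2} = 0
G(18) = mex{1,0,4,3,3} = 2
G(19) = mex{0,0,0,4,3} = 1
G(20) = mex{2,1,0,0,4} = 3
Pile A: G(16) = 1.
Pile B: G(20) = 3.
Combined Grundy value = 1 ⊕ 3 = 2.
A winning move leaves total XOR = 0, i.e. changes one component's Grundy value g to g ⊕ X where X is the current total.
Pile A: need g' = 1⊕2 = 3. Options: 16−2→G=0, 16−5→G=3, 16−6→G=3, 16−7→G=2, 16−8→G=2. Hits: 2.
Pile B: need g' = 3⊕2 = 1. Options: 20−2→G=2, 20−5→G=1, 20−6→G=0, 20−7→G=0, 20−8→G=4. Hits: 1.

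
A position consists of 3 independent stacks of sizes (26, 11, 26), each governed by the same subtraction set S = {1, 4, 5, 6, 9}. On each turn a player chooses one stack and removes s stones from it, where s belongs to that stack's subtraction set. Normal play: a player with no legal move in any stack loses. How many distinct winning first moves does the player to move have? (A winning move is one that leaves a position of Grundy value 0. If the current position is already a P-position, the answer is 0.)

6

All stacks use S = {1, 4, 5, 6, 9}:
G(0) = 0
G(1) = mex{0} = 1
G(2) = mex{1} = 0
G(3) = mex{0} = 1
G(4) = mex{1,0} = 2
G(5) = mex{2,1,0} = 3
G(6) = mex{3,0,1,0} = 2
G(7) = mex{2,1,0,1} = 3
G(8) = mex{3,2,1,0} = 4
G(9) = mex{4,3,2,1,0} = 5
G(10) = mex{5,2,3,2,1} = 0
G(11) = mex{0,3,2,3,0} = 1
G(12) = mex{1,4,3,2,1} = 0
G(13) = mex{0,5,4,3,2} = 1
G(14) = mex{1,0,5,4,3} = 2
G(15) = mex{2,1,0,5,2} = 3
G(16) = mex{3,0,1,0,3} = 2
G(17) = mex{2,1,0,1,4} = 3
G(18) = mex{3,2,1,0,5} = 4
G(19) = mex{4,3,2,1,0} = 5
G(20) = mex{5,2,3,2,1} = 0
G(21) = mex{0,3,2,3,0} = 1
G(22) = mex{1,4,3,2,1} = 0
G(23) = mex{0,5,4,3,2} = 1
G(24) = mex{1,0,5,4,3} = 2
G(25) = mex{2,1,0,5,2} = 3
G(26) = mex{3,0,1,0,3} = 2
Stack A: G(26) = 2.
Stack B: G(11) = 1.
Stack C: G(26) = 2.
Combined Grundy value = 2 ⊕ 1 ⊕ 2 = 1.
A winning move leaves total XOR = 0, i.e. changes one component's Grundy value g to g ⊕ X where X is the current total.
Stack A: need g' = 2⊕1 = 3. Options: 26−1→G=3, 26−4→G=0, 26−5→G=1, 26−6→G=0, 26−9→G=3. Hits: 2.
Stack B: need g' = 1⊕1 = 0. Options: 11−1→G=0, 11−4→G=3, 11−5→G=2, 11−6→G=3, 11−9→G=0. Hits: 2.
Stack C: need g' = 2⊕1 = 3. Options: 26−1→G=3, 26−4→G=0, 26−5→G=1, 26−6→G=0, 26−9→G=3. Hits: 2.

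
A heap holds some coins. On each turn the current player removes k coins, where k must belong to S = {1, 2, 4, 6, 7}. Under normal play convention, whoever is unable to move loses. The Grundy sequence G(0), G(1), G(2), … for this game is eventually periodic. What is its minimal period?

8

n :  0  1  2  3  4  5  6  7  8  9 10 11 12 13 14 15 16 17
G :  0  1  2  0  1  2  3  4  0  1  2  0  1  2  3  4  0  1
G(n+8) = G(n) holds for n = 0,…,6 (a full window of length max(S) = 7), so the sequence is purely periodic with period 8.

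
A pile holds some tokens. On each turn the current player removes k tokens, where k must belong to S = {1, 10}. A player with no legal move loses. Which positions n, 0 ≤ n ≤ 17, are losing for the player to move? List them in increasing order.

0, 2, 4, 6, 8, 11, 13, 15, 17

G(0) = 0
G(1) = mex{0} = 1
G(2) = mex{1} = 0
G(3) = mex{0} = 1
G(4) = mex{1} = 0
G(5) = mex{0} = 1
G(6) = mex{1} = 0
G(7) = mex{0} = 1
G(8) = mex{1} = 0
G(9) = mex{0} = 1
G(10) = mex{1,0} = 2
G(11) = mex{2,1} = 0
G(12) = mex{0,0} = 1
G(13) = mex{1,1} = 0
G(14) = mex{0,0} = 1
G(15) = mex{1,1} = 0
G(16) = mex{0,0} = 1
G(17) = mex{1,1} = 0
P-positions are exactly the n with G(n) = 0.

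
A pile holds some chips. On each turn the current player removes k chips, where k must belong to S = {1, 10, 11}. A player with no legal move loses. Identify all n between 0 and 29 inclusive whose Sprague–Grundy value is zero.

n :  0  1  2  3  4  5  6  7  8  9 10 11 12 13 14 15 16 17 18 19 20 21 22 23 24 25 26 27 28 29
G :  0  1  0  1  0  1  0  1  0  1  2  3  2  3  2  3  2  3  2  3  0  1  0  1  0  1  0  1  0  1
P-positions are exactly the n with G(n) = 0.

0, 2, 4, 6, 8, 20, 22, 24, 26, 28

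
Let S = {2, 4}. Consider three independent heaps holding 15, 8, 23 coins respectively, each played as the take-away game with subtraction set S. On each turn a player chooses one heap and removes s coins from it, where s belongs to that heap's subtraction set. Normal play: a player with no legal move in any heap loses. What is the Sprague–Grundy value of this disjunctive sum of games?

All heaps use S = {2, 4}:
G(0) = 0
G(1) = mex{} = 0
G(2) = mex{0} = 1
G(3) = mex{0} = 1
G(4) = mex{1,0} = 2
G(5) = mex{1,0} = 2
G(6) = mex{2,1} = 0
G(7) = mex{2,1} = 0
G(8) = mex{0,2} = 1
G(9) = mex{0,2} = 1
G(10) = mex{1,0} = 2
G(11) = mex{1,0} = 2
G(12) = mex{2,1} = 0
G(13) = mex{2,1} = 0
G(14) = mex{0,2} = 1
G(15) = mex{0,2} = 1
G(16) = mex{1,0} = 2
G(17) = mex{1,0} = 2
G(18) = mex{2,1} = 0
G(19) = mex{2,1} = 0
G(20) = mex{0,2} = 1
G(21) = mex{0,2} = 1
G(22) = mex{1,0} = 2
G(23) = mex{1,0} = 2
Heap A: G(15) = 1.
Heap B: G(8) = 1.
Heap C: G(23) = 2.
Combined Grundy value = 1 ⊕ 1 ⊕ 2 = 2.

2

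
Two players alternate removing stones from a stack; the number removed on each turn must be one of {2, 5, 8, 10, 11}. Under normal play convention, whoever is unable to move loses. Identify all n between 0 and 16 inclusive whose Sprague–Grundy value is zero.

0, 1, 4, 7, 13, 16

n :  0  1  2  3  4  5  6  7  8  9 10 11 12 13 14 15 16
G :  0  0  1  1  0  2  1  0  2  1  3  2  2  0  3  1  0
P-positions are exactly the n with G(n) = 0.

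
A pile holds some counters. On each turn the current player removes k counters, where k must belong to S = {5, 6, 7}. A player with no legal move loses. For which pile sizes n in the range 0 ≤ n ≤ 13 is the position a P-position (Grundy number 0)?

G(0) = 0
G(1) = mex{} = 0
G(2) = mex{} = 0
G(3) = mex{} = 0
G(4) = mex{} = 0
G(5) = mex{0} = 1
G(6) = mex{0,0} = 1
G(7) = mex{0,0,0} = 1
G(8) = mex{0,0,0} = 1
G(9) = mex{0,0,0} = 1
G(10) = mex{1,0,0} = 2
G(11) = mex{1,1,0} = 2
G(12) = mex{1,1,1} = 0
G(13) = mex{1,1,1} = 0
P-positions are exactly the n with G(n) = 0.

0, 1, 2, 3, 4, 12, 13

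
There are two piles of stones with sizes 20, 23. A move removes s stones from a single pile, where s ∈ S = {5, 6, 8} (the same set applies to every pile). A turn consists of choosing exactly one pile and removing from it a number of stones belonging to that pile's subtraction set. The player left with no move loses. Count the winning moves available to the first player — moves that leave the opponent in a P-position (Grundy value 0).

2

All piles use S = {5, 6, 8}:
n :  0  1  2  3  4  5  6  7  8  9 10 11 12 13 14 15 16 17 18 19 20 21 22 23
G :  0  0  0  0  0  1  1  1  1  1  2  2  2  0  0  0  0  0  1  1  1  1  1  2
Pile A: G(20) = 1.
Pile B: G(23) = 2.
Combined Grundy value = 1 ⊕ 2 = 3.
A winning move leaves total XOR = 0, i.e. changes one component's Grundy value g to g ⊕ X where X is the current total.
Pile A: need g' = 1⊕3 = 2. Options: 20−5→G=0, 20−6→G=0, 20−8→G=2. Hits: 1.
Pile B: need g' = 2⊕3 = 1. Options: 23−5→G=1, 23−6→G=0, 23−8→G=0. Hits: 1.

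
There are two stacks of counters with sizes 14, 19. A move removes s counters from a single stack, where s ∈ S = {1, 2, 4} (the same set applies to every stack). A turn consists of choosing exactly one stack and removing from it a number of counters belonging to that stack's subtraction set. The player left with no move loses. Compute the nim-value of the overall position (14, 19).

All stacks use S = {1, 2, 4}:
n :  0  1  2  3  4  5  6  7  8  9 10 11 12 13 14 15 16 17 18 19
G :  0  1  2  0  1  2  0  1  2  0  1  2  0  1  2  0  1  2  0  1
Stack A: G(14) = 2.
Stack B: G(19) = 1.
Combined Grundy value = 2 ⊕ 1 = 3.

3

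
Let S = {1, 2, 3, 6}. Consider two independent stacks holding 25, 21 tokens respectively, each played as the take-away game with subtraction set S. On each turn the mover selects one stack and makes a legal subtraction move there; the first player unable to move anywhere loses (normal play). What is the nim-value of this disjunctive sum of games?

All stacks use S = {1, 2, 3, 6}:
G(0) = 0
G(1) = mex{0} = 1
G(2) = mex{1,0} = 2
G(3) = mex{2,1,0} = 3
G(4) = mex{3,2,1} = 0
G(5) = mex{0,3,2} = 1
G(6) = mex{1,0,3,0} = 2
G(7) = mex{2,1,0,1} = 3
G(8) = mex{3,2,1,2} = 0
G(9) = mex{0,3,2,3} = 1
G(10) = mex{1,0,3,0} = 2
G(11) = mex{2,1,0,1} = 3
G(12) = mex{3,2,1,2} = 0
G(13) = mex{0,3,2,3} = 1
G(14) = mex{1,0,3,0} = 2
G(15) = mex{2,1,0,1} = 3
G(16) = mex{3,2,1,2} = 0
G(17) = mex{0,3,2,3} = 1
G(18) = mex{1,0,3,0} = 2
G(19) = mex{2,1,0,1} = 3
G(20) = mex{3,2,1,2} = 0
G(21) = mex{0,3,2,3} = 1
G(22) = mex{1,0,3,0} = 2
G(23) = mex{2,1,0,1} = 3
G(24) = mex{3,2,1,2} = 0
G(25) = mex{0,3,2,3} = 1
Stack A: G(25) = 1.
Stack B: G(21) = 1.
Combined Grundy value = 1 ⊕ 1 = 0.

0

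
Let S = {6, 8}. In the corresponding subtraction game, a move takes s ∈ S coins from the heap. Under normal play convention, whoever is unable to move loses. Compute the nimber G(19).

0

G(0) = 0
G(1) = mex{} = 0
G(2) = mex{} = 0
G(3) = mex{} = 0
G(4) = mex{} = 0
G(5) = mex{} = 0
G(6) = mex{0} = 1
G(7) = mex{0} = 1
G(8) = mex{0,0} = 1
G(9) = mex{0,0} = 1
G(10) = mex{0,0} = 1
G(11) = mex{0,0} = 1
G(12) = mex{1,0} = 2
G(13) = mex{1,0} = 2
G(14) = mex{1,1} = 0
G(15) = mex{1,1} = 0
G(16) = mex{1,1} = 0
G(17) = mex{1,1} = 0
G(18) = mex{2,1} = 0
G(19) = mex{2,1} = 0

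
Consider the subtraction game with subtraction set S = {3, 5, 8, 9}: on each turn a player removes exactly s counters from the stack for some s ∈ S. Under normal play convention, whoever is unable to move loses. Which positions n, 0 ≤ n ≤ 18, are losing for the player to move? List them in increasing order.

G(0) = 0
G(1) = mex{} = 0
G(2) = mex{} = 0
G(3) = mex{0} = 1
G(4) = mex{0} = 1
G(5) = mex{0,0} = 1
G(6) = mex{1,0} = 2
G(7) = mex{1,0} = 2
G(8) = mex{1,1,0} = 2
G(9) = mex{2,1,0,0} = 3
G(10) = mex{2,1,0,0} = 3
G(11) = mex{2,2,1,0} = 3
G(12) = mex{3,2,1,1} = 0
G(13) = mex{3,2,1,1} = 0
G(14) = mex{3,3,2,1} = 0
G(15) = mex{0,3,2,2} = 1
G(16) = mex{0,3,2,2} = 1
G(17) = mex{0,0,3,2} = 1
G(18) = mex{1,0,3,3} = 2
P-positions are exactly the n with G(n) = 0.

0, 1, 2, 12, 13, 14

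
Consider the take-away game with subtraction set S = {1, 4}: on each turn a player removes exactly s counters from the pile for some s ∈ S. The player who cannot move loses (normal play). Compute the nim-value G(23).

1

n :  0  1  2  3  4  5  6  7  8  9 10 11 12 13 14 15 16 17 18 19 20 21 22 23
G :  0  1  0  1  2  0  1  0  1  2  0  1  0  1  2  0  1  0  1  2  0  1  0  1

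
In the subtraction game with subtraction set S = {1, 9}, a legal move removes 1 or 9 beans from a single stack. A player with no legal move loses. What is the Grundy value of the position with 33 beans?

G(0) = 0
G(1) = mex{0} = 1
G(2) = mex{1} = 0
G(3) = mex{0} = 1
G(4) = mex{1} = 0
G(5) = mex{0} = 1
G(6) = mex{1} = 0
G(7) = mex{0} = 1
G(8) = mex{1} = 0
G(9) = mex{0,0} = 1
G(10) = mex{1,1} = 0
G(11) = mex{0,0} = 1
G(12) = mex{1,1} = 0
G(13) = mex{0,0} = 1
G(14) = mex{1,1} = 0
G(15) = mex{0,0} = 1
G(16) = mex{1,1} = 0
G(17) = mex{0,0} = 1
G(18) = mex{1,1} = 0
G(19) = mex{0,0} = 1
G(20) = mex{1,1} = 0
G(21) = mex{0,0} = 1
G(22) = mex{1,1} = 0
G(23) = mex{0,0} = 1
G(24) = mex{1,1} = 0
G(25) = mex{0,0} = 1
G(26) = mex{1,1} = 0
G(27) = mex{0,0} = 1
G(28) = mex{1,1} = 0
G(29) = mex{0,0} = 1
G(30) = mex{1,1} = 0
G(31) = mex{0,0} = 1
G(32) = mex{1,1} = 0
G(33) = mex{0,0} = 1

1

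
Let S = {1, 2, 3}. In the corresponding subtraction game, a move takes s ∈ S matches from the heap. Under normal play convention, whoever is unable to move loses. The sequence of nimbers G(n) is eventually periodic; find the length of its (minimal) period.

4

G(0) = 0
G(1) = mex{0} = 1
G(2) = mex{1,0} = 2
G(3) = mex{2,1,0} = 3
G(4) = mex{3,2,1} = 0
G(5) = mex{0,3,2} = 1
G(6) = mex{1,0,3} = 2
G(7) = mex{2,1,0} = 3
G(8) = mex{3,2,1} = 0
G(9) = mex{0,3,2} = 1
G(10) = mex{1,0,3} = 2
G(11) = mex{2,1,0} = 3
G(12) = mex{3,2,1} = 0
G(13) = mex{0,3,2} = 1
G(14) = mex{1,0,3} = 2
G(n+4) = G(n) holds for n = 0,…,2 (a full window of length max(S) = 3), so the sequence is purely periodic with period 4.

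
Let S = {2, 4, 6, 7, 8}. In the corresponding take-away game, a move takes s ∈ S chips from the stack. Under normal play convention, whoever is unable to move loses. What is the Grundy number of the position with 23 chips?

1

G(0) = 0
G(1) = mex{} = 0
G(2) = mex{0} = 1
G(3) = mex{0} = 1
G(4) = mex{1,0} = 2
G(5) = mex{1,0} = 2
G(6) = mex{2,1,0} = 3
G(7) = mex{2,1,0,0} = 3
G(8) = mex{3,2,1,0,0} = 4
G(9) = mex{3,2,1,1,0} = 4
G(10) = mex{4,3,2,1,1} = 0
G(11) = mex{4,3,2,2,1} = 0
G(12) = mex{0,4,3,2,2} = 1
G(13) = mex{0,4,3,3,2} = 1
G(14) = mex{1,0,4,3,3} = 2
G(15) = mex{1,0,4,4,3} = 2
G(16) = mex{2,1,0,4,4} = 3
G(17) = mex{2,1,0,0,4} = 3
G(18) = mex{3,2,1,0,0} = 4
G(19) = mex{3,2,1,1,0} = 4
G(20) = mex{4,3,2,1,1} = 0
G(21) = mex{4,3,2,2,1} = 0
G(22) = mex{0,4,3,2,2} = 1
G(23) = mex{0,4,3,3,2} = 1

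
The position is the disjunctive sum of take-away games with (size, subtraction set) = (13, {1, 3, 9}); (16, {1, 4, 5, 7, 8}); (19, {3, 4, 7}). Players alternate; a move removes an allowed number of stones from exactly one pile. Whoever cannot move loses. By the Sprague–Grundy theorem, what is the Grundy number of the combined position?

Pile A, S = {1, 3, 9}:
n :  0  1  2  3  4  5  6  7  8  9 10 11 12 13
G :  0  1  0  1  0  1  0  1  0  1  0  1  0  1
G_A(13) = 1.
Pile B, S = {1, 4, 5, 7, 8}:
G(0) = 0
G(1) = mex{0} = 1
G(2) = mex{1} = 0
G(3) = mex{0} = 1
G(4) = mex{1,0} = 2
G(5) = mex{2,1,0} = 3
G(6) = mex{3,0,1} = 2
G(7) = mex{2,1,0,0} = 3
G(8) = mex{3,2,1,1,0} = 4
G(9) = mex{4,3,2,0,1} = 5
G(10) = mex{5,2,3,1,0} = 4
G(11) = mex{4,3,2,2,1} = 0
G(12) = mex{0,4,3,3,2} = 1
G(13) = mex{1,5,4,2,3} = 0
G(14) = mex{0,4,5,3,2} = 1
G(15) = mex{1,0,4,4,3} = 2
G(16) = mex{2,1,0,5,4} = 3
G_B(16) = 3.
Pile C, S = {3, 4, 7}:
G(0) = 0
G(1) = mex{} = 0
G(2) = mex{} = 0
G(3) = mex{0} = 1
G(4) = mex{0,0} = 1
G(5) = mex{0,0} = 1
G(6) = mex{1,0} = 2
G(7) = mex{1,1,0} = 2
G(8) = mex{1,1,0} = 2
G(9) = mex{2,1,0} = 3
G(10) = mex{2,2,1} = 0
G(11) = mex{2,2,1} = 0
G(12) = mex{3,2,1} = 0
G(13) = mex{0,3,2} = 1
G(14) = mex{0,0,2} = 1
G(15) = mex{0,0,2} = 1
G(16) = mex{1,0,3} = 2
G(17) = mex{1,1,0} = 2
G(18) = mex{1,1,0} = 2
G(19) = mex{2,1,0} = 3
G_C(19) = 3.
Combined Grundy value = 1 ⊕ 3 ⊕ 3 = 1.

1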